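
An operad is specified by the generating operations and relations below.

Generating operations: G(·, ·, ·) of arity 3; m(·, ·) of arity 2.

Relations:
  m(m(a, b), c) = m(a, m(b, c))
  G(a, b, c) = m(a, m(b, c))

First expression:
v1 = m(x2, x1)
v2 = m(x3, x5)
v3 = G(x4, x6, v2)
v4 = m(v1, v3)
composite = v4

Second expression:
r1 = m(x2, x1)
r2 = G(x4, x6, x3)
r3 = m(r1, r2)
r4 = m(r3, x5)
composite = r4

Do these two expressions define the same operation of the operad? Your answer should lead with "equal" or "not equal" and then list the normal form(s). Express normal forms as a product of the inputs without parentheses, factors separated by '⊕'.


equal; the common form is x2 ⊕ x1 ⊕ x4 ⊕ x6 ⊕ x3 ⊕ x5

Reducing the first expression gives x2 ⊕ x1 ⊕ x4 ⊕ x6 ⊕ x3 ⊕ x5
Reducing the second expression gives x2 ⊕ x1 ⊕ x4 ⊕ x6 ⊕ x3 ⊕ x5
Identical normal forms: equal.


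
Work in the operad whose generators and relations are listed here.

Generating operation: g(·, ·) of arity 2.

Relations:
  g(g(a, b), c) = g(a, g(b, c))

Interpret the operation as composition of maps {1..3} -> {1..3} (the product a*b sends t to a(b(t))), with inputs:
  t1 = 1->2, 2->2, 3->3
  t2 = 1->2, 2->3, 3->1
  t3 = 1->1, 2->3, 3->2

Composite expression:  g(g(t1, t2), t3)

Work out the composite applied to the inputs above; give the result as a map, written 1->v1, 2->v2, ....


1->2, 2->2, 3->3

g(t1, t2) = 1->2, 2->3, 3->2
g(g(t1, t2), t3) = 1->2, 2->2, 3->3


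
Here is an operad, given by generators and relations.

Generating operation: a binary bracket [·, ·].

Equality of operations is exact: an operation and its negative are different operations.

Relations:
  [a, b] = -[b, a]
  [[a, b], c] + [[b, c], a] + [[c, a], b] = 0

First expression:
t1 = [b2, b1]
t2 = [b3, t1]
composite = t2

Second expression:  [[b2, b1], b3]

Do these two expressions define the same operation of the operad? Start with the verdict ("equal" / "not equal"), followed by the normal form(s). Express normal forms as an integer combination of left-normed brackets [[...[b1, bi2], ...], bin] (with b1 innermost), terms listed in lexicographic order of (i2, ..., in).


not equal; the first gives [[b1, b2], b3] and the second -[[b1, b2], b3]


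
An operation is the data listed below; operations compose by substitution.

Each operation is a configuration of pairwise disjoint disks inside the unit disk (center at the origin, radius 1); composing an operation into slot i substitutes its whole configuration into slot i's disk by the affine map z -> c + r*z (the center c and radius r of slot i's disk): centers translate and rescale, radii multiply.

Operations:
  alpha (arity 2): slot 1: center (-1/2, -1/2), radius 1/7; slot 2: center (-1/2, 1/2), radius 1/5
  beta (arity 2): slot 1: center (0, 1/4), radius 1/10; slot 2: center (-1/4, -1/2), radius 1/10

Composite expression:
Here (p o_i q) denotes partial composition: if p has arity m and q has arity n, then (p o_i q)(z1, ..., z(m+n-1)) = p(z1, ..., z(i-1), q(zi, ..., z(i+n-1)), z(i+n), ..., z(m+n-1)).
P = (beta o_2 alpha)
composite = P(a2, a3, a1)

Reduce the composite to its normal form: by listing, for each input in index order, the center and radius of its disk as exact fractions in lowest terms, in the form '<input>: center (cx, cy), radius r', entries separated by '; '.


a1: center (-3/10, -9/20), radius 1/50; a2: center (0, 1/4), radius 1/10; a3: center (-3/10, -11/20), radius 1/70

Nesting under beta composes maps z -> c + r*z down each a-path.
input a2: composing its 1 substitution step yields center (0, 1/4), radius 1/10
input a3: composing its 2 substitution steps yields center (-3/10, -11/20), radius 1/70
input a1: composing its 2 substitution steps yields center (-3/10, -9/20), radius 1/50


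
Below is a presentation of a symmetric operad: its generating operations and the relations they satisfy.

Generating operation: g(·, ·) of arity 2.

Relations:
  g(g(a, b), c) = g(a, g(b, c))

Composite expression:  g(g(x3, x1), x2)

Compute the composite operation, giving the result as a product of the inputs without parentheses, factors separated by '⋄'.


All parenthesizations of g agree; list the x-inputs left to right.
g(x3, x1) reduces to x3 ⋄ x1
g(g(x3, x1), x2) reduces to x3 ⋄ x1 ⋄ x2

x3 ⋄ x1 ⋄ x2


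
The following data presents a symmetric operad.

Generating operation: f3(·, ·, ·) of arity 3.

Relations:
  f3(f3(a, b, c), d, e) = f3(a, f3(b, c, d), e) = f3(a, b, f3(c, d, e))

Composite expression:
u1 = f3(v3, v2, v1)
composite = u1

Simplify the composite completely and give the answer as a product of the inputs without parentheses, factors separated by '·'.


v3 · v2 · v1

All parenthesizations of f3 agree; list the v-inputs left to right.
f3(v3, v2, v1) flattens to v3 · v2 · v1


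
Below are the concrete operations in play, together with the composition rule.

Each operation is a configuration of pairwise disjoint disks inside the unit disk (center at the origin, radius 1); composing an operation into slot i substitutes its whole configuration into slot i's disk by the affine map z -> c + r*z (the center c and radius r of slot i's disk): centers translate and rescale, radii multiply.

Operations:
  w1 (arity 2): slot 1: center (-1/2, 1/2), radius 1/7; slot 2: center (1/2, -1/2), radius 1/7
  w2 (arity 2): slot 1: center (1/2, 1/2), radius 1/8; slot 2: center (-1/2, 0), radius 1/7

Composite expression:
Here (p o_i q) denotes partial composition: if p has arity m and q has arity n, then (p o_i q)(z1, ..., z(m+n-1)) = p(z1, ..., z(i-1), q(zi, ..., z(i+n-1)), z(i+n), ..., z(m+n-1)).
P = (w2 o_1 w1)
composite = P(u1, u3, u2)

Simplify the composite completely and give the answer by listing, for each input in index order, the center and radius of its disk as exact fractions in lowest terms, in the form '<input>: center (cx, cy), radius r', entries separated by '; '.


u1: center (7/16, 9/16), radius 1/56; u2: center (-1/2, 0), radius 1/7; u3: center (9/16, 7/16), radius 1/56

Nesting under w2 composes maps z -> c + r*z down each u-path.
u1 passes through 2 substitutions, ending at center (7/16, 9/16), radius 1/56
u3 passes through 2 substitutions, ending at center (9/16, 7/16), radius 1/56
u2 passes through 1 substitution, ending at center (-1/2, 0), radius 1/7


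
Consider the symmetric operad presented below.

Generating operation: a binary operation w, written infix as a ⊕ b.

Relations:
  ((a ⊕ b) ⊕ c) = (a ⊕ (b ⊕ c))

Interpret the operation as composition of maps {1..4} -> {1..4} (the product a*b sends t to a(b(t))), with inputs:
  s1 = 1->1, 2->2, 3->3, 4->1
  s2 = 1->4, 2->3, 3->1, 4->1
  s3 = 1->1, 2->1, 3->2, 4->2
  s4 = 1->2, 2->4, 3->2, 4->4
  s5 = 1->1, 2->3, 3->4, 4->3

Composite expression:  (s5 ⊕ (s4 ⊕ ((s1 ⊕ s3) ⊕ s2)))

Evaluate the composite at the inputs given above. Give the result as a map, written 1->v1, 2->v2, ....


(s1 ⊕ s3) = 1->1, 2->1, 3->2, 4->2
((s1 ⊕ s3) ⊕ s2) = 1->2, 2->2, 3->1, 4->1
(s4 ⊕ ((s1 ⊕ s3) ⊕ s2)) = 1->4, 2->4, 3->2, 4->2
(s5 ⊕ (s4 ⊕ ((s1 ⊕ s3) ⊕ s2))) = 1->3, 2->3, 3->3, 4->3

1->3, 2->3, 3->3, 4->3


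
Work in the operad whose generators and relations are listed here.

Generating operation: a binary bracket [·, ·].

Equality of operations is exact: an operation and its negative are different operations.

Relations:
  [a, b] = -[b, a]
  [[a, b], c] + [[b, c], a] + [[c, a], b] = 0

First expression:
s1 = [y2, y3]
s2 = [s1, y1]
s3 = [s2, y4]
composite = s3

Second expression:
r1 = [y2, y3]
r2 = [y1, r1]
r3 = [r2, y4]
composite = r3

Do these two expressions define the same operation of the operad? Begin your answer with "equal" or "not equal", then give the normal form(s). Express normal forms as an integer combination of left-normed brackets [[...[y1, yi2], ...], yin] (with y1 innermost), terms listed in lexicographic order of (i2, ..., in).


The first composite normalizes to -[[[y1, y2], y3], y4] + [[[y1, y3], y2], y4]
The second composite normalizes to [[[y1, y2], y3], y4] - [[[y1, y3], y2], y4]
The forms do not match — not equal.

not equal: they reduce to -[[[y1, y2], y3], y4] + [[[y1, y3], y2], y4] and [[[y1, y2], y3], y4] - [[[y1, y3], y2], y4]


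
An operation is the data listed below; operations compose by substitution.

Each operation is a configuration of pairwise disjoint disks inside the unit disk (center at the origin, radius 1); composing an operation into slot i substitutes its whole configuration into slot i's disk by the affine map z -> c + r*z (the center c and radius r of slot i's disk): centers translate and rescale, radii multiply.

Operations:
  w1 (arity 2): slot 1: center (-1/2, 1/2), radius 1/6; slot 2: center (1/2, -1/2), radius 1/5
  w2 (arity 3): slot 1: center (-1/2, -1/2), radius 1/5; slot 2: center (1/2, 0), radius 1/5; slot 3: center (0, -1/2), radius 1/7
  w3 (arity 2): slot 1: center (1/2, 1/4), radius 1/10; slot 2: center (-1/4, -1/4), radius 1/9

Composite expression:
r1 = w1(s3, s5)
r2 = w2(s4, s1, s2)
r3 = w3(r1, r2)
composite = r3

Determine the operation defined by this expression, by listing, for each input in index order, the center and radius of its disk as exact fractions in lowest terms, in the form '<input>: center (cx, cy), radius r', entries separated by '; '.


s1: center (-7/36, -1/4), radius 1/45; s2: center (-1/4, -11/36), radius 1/63; s3: center (9/20, 3/10), radius 1/60; s4: center (-11/36, -11/36), radius 1/45; s5: center (11/20, 1/5), radius 1/50

Nesting under w3 composes maps z -> c + r*z down each s-path.
s3 passes through 2 substitutions, ending at center (9/20, 3/10), radius 1/60
s5 passes through 2 substitutions, ending at center (11/20, 1/5), radius 1/50
s4 passes through 2 substitutions, ending at center (-11/36, -11/36), radius 1/45
s1 passes through 2 substitutions, ending at center (-7/36, -1/4), radius 1/45
s2 passes through 2 substitutions, ending at center (-1/4, -11/36), radius 1/63


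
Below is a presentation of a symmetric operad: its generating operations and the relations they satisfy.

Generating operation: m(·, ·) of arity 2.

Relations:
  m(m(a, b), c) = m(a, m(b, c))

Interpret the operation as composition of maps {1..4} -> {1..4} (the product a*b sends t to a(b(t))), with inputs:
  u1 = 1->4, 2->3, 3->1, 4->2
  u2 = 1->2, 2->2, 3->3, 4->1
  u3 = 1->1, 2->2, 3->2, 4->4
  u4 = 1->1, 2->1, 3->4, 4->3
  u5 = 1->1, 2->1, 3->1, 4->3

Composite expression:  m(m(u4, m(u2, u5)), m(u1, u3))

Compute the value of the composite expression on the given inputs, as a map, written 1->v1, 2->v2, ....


m(u2, u5) = 1->2, 2->2, 3->2, 4->3
m(u4, m(u2, u5)) = 1->1, 2->1, 3->1, 4->4
m(u1, u3) = 1->4, 2->3, 3->3, 4->2
m(m(u4, m(u2, u5)), m(u1, u3)) = 1->4, 2->1, 3->1, 4->1

1->4, 2->1, 3->1, 4->1


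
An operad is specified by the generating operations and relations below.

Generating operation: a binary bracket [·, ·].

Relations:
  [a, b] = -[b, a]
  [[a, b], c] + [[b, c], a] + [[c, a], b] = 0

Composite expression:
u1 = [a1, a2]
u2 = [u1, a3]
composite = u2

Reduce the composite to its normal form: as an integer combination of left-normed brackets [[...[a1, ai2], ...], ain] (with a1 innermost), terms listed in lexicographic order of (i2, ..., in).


[[a1, a2], a3]


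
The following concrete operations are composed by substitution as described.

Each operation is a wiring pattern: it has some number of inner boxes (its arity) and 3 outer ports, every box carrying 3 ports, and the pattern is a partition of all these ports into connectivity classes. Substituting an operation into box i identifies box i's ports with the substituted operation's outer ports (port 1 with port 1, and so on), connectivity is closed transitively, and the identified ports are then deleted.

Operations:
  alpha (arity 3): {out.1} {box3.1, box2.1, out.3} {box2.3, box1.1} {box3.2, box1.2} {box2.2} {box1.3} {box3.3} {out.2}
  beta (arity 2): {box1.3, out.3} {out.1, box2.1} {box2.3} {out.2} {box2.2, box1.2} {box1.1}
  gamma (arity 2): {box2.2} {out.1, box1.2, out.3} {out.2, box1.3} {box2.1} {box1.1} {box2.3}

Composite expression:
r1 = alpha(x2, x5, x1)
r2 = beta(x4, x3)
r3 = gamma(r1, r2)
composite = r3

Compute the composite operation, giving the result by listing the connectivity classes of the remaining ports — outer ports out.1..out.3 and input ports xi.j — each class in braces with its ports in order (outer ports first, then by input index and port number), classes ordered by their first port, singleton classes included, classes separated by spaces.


Two ports join when wires chain via gamma-identified ports.
composing alpha on (x2, x5, x1), with out.j its own outer ports: {out.1} {out.2} {out.3, x1.1, x5.1} {x1.2, x2.2} {x1.3} {x2.1, x5.3} {x2.3} {x5.2}
composing beta on (x4, x3), with out.j its own outer ports: {out.1, x3.1} {out.2} {out.3, x4.3} {x3.2, x4.2} {x3.3} {x4.1}
composing gamma on (x2, x5, x1, x4, x3), with out.j its own outer ports: {out.1, out.3} {out.2, x1.1, x5.1} {x1.2, x2.2} {x1.3} {x2.1, x5.3} {x2.3} {x3.1} {x3.2, x4.2} {x3.3} {x4.1} {x4.3} {x5.2}

{out.1, out.3} {out.2, x1.1, x5.1} {x1.2, x2.2} {x1.3} {x2.1, x5.3} {x2.3} {x3.1} {x3.2, x4.2} {x3.3} {x4.1} {x4.3} {x5.2}


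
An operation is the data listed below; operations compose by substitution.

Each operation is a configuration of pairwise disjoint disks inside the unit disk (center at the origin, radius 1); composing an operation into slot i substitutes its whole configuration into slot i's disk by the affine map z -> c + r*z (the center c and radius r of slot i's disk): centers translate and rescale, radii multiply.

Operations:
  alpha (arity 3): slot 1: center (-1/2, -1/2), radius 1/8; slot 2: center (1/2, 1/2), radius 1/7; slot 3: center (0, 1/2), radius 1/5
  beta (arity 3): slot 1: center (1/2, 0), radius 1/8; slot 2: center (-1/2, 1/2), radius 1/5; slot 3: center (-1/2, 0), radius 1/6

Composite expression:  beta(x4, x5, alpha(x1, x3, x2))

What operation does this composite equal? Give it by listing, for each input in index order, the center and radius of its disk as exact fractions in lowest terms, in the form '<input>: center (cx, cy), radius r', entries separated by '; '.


x1: center (-7/12, -1/12), radius 1/48; x2: center (-1/2, 1/12), radius 1/30; x3: center (-5/12, 1/12), radius 1/42; x4: center (1/2, 0), radius 1/8; x5: center (-1/2, 1/2), radius 1/5

Only the slot chain above each x matters under beta; compose those maps.
tracing x4 down its 1-map path: center (1/2, 0), radius 1/8
tracing x5 down its 1-map path: center (-1/2, 1/2), radius 1/5
tracing x1 down its 2-map path: center (-7/12, -1/12), radius 1/48
tracing x3 down its 2-map path: center (-5/12, 1/12), radius 1/42
tracing x2 down its 2-map path: center (-1/2, 1/12), radius 1/30


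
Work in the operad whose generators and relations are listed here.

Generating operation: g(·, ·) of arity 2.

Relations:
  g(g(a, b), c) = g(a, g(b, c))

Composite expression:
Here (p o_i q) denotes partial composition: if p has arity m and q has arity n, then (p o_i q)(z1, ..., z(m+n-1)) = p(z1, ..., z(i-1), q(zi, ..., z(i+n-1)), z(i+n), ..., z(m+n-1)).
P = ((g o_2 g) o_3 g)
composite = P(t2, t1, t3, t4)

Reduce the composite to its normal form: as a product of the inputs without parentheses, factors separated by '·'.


t2 · t1 · t3 · t4

Every regrouping of g is equal, so read the t-inputs in written order.
g(t3, t4) spells out as t3 · t4
g(t1, g(t3, t4)) spells out as t1 · t3 · t4
g(t2, g(t1, g(t3, t4))) spells out as t2 · t1 · t3 · t4


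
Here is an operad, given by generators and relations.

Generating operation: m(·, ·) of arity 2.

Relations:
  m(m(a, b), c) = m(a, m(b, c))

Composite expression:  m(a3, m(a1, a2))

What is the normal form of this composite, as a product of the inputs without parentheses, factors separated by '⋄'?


a3 ⋄ a1 ⋄ a2

All parenthesizations of m agree; list the a-inputs left to right.
m(a1, a2) linearizes to a1 ⋄ a2
m(a3, m(a1, a2)) linearizes to a3 ⋄ a1 ⋄ a2


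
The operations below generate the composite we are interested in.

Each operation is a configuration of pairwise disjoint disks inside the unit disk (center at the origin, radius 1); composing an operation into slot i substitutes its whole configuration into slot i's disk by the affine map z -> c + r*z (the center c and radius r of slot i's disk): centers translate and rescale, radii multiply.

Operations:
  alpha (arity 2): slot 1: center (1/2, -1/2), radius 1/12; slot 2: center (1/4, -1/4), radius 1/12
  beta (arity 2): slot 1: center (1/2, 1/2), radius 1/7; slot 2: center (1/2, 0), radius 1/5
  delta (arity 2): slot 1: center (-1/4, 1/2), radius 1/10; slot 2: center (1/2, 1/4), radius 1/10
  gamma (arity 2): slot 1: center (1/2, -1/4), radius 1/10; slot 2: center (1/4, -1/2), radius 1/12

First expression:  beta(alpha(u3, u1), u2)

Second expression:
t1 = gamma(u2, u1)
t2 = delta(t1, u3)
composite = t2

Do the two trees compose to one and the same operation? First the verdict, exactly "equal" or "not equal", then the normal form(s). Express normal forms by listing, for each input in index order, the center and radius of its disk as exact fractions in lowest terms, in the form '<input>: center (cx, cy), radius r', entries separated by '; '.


not equal: they reduce to u1: center (15/28, 13/28), radius 1/84; u2: center (1/2, 0), radius 1/5; u3: center (4/7, 3/7), radius 1/84 and u1: center (-9/40, 9/20), radius 1/120; u2: center (-1/5, 19/40), radius 1/100; u3: center (1/2, 1/4), radius 1/10

Reducing the first expression gives u1: center (15/28, 13/28), radius 1/84; u2: center (1/2, 0), radius 1/5; u3: center (4/7, 3/7), radius 1/84
Reducing the second expression gives u1: center (-9/40, 9/20), radius 1/120; u2: center (-1/5, 19/40), radius 1/100; u3: center (1/2, 1/4), radius 1/10
They disagree, so not equal.


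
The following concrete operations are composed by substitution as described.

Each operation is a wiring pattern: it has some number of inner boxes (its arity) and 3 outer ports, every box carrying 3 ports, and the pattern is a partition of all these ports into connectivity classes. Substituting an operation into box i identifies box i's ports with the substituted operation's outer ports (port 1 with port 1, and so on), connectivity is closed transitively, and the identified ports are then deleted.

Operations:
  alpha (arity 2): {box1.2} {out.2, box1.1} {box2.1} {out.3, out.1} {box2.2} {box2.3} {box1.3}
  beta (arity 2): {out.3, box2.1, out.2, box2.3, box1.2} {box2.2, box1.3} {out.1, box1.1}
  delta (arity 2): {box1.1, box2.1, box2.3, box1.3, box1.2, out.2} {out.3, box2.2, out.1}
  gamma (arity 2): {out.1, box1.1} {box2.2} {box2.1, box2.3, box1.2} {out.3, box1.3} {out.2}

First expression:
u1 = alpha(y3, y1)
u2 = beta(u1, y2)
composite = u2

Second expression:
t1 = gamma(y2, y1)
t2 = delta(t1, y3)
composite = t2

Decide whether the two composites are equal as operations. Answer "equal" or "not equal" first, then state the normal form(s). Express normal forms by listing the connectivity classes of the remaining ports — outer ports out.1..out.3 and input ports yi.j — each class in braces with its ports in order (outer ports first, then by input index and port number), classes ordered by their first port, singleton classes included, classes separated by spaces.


not equal; first: {out.1, y2.2} {out.2, out.3, y2.1, y2.3, y3.1} {y1.1} {y1.2} {y1.3} {y3.2} {y3.3}; second: {out.1, out.3, y3.2} {out.2, y2.1, y2.3, y3.1, y3.3} {y1.1, y1.3, y2.2} {y1.2}

Reducing the first expression gives {out.1, y2.2} {out.2, out.3, y2.1, y2.3, y3.1} {y1.1} {y1.2} {y1.3} {y3.2} {y3.3}
Reducing the second expression gives {out.1, out.3, y3.2} {out.2, y2.1, y2.3, y3.1, y3.3} {y1.1, y1.3, y2.2} {y1.2}
Different reductions; not equal.


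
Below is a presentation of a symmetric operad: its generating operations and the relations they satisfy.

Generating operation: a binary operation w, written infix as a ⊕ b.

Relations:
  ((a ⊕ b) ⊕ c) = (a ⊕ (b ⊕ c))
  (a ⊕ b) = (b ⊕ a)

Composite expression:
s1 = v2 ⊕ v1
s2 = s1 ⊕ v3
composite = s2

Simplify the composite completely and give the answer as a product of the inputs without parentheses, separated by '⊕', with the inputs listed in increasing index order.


With w associative and commutative, the v-input set is all that matters.
(v2 ⊕ v1) linearizes to v2 ⊕ v1
((v2 ⊕ v1) ⊕ v3) linearizes to v2 ⊕ v1 ⊕ v3
putting the inputs in ascending order: v1 ⊕ v2 ⊕ v3

v1 ⊕ v2 ⊕ v3


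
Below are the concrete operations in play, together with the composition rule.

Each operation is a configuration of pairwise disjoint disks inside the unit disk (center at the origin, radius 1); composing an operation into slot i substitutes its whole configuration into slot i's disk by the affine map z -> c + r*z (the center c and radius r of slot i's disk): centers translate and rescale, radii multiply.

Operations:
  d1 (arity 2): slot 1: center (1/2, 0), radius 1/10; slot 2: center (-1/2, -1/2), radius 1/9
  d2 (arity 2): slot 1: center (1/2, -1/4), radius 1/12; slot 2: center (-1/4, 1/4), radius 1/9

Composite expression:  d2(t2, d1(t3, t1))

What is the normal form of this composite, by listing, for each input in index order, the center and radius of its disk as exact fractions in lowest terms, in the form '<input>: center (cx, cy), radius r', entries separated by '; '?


t1: center (-11/36, 7/36), radius 1/81; t2: center (1/2, -1/4), radius 1/12; t3: center (-7/36, 1/4), radius 1/90

Below d2, radii multiply path by path; the t-disk centers shift.
tracing t2 down its 1-map path: center (1/2, -1/4), radius 1/12
tracing t3 down its 2-map path: center (-7/36, 1/4), radius 1/90
tracing t1 down its 2-map path: center (-11/36, 7/36), radius 1/81


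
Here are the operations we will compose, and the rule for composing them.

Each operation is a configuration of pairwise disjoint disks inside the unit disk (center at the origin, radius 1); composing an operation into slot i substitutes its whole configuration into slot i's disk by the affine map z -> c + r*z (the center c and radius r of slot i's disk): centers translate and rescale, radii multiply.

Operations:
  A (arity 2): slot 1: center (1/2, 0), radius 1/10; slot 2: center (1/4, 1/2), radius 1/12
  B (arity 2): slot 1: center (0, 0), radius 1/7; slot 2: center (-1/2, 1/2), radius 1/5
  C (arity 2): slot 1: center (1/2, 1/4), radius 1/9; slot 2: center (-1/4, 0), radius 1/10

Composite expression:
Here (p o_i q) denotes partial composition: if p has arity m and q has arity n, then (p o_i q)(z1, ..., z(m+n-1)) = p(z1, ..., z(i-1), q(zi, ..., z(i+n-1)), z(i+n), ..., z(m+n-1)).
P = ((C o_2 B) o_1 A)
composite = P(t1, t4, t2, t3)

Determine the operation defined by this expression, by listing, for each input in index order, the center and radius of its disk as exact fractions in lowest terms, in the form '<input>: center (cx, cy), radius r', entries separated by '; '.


t1: center (5/9, 1/4), radius 1/90; t2: center (-1/4, 0), radius 1/70; t3: center (-3/10, 1/20), radius 1/50; t4: center (19/36, 11/36), radius 1/108

Affine substitution under C: radii multiply and t-centers shift.
input t1: composing its 2 substitution steps yields center (5/9, 1/4), radius 1/90
input t4: composing its 2 substitution steps yields center (19/36, 11/36), radius 1/108
input t2: composing its 2 substitution steps yields center (-1/4, 0), radius 1/70
input t3: composing its 2 substitution steps yields center (-3/10, 1/20), radius 1/50


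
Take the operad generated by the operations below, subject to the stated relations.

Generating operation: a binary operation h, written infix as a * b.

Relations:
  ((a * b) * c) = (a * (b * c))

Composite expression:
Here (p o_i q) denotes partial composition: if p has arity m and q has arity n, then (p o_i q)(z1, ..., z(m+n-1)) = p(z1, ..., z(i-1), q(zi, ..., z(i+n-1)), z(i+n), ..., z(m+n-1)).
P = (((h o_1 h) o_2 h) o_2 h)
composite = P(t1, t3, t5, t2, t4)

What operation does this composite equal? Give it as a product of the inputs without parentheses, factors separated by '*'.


t1 * t3 * t5 * t2 * t4

Under associativity of h, the answer is the t's in reading order.
(t3 * t5) linearizes to t3 * t5
((t3 * t5) * t2) linearizes to t3 * t5 * t2
(t1 * ((t3 * t5) * t2)) linearizes to t1 * t3 * t5 * t2
((t1 * ((t3 * t5) * t2)) * t4) linearizes to t1 * t3 * t5 * t2 * t4


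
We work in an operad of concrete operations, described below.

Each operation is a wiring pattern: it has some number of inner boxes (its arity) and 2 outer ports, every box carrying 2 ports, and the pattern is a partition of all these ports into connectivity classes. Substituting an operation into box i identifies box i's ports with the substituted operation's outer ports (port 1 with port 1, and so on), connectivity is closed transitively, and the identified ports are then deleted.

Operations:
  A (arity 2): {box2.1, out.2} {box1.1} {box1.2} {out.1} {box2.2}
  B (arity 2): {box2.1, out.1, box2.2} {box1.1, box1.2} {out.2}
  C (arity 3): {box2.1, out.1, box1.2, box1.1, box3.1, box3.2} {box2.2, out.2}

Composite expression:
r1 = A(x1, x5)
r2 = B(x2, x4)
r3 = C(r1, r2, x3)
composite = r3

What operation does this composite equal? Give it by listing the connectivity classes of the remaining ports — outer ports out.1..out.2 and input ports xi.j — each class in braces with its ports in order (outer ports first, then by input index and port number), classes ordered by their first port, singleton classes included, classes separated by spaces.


{out.1, x3.1, x3.2, x4.1, x4.2, x5.1} {out.2} {x1.1} {x1.2} {x2.1, x2.2} {x5.2}

Two ports join when wires chain via C-identified ports.
after A, the pattern on (x1, x5) reads {out.1} {out.2, x5.1} {x1.1} {x1.2} {x5.2} (out.j = its outer ports)
after B, the pattern on (x2, x4) reads {out.1, x4.1, x4.2} {out.2} {x2.1, x2.2} (out.j = its outer ports)
after C, the pattern on (x1, x5, x2, x4, x3) reads {out.1, x3.1, x3.2, x4.1, x4.2, x5.1} {out.2} {x1.1} {x1.2} {x2.1, x2.2} {x5.2} (out.j = its outer ports)


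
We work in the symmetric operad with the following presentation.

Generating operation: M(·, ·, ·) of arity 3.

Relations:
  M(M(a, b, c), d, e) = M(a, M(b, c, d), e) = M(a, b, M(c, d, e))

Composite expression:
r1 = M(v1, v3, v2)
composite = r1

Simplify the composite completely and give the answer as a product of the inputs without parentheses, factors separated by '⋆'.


Associativity of M dissolves the nesting; only the v-input order survives.
M(v1, v3, v2) reduces to v1 ⋆ v3 ⋆ v2

v1 ⋆ v3 ⋆ v2


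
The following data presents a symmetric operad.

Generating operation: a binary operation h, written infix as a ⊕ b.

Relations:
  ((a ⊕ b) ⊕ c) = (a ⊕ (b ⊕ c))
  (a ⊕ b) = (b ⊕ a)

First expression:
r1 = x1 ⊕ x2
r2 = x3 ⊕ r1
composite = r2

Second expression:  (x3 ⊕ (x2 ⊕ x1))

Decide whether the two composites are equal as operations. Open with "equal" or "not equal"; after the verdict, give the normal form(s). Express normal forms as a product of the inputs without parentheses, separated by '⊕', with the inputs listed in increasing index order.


The first composite normalizes to x1 ⊕ x2 ⊕ x3
The second composite normalizes to x1 ⊕ x2 ⊕ x3
The normal forms match — equal.

equal; the common form is x1 ⊕ x2 ⊕ x3


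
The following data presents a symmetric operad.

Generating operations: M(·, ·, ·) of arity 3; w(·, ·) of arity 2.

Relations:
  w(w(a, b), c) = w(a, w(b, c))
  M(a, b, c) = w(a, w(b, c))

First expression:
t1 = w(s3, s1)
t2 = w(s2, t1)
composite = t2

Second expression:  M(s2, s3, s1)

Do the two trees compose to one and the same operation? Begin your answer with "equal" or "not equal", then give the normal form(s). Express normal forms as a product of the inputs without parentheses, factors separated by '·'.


equal — both sides give s2 · s3 · s1

Normal form of the first expression: s2 · s3 · s1
Normal form of the second expression: s2 · s3 · s1
The normal forms match — equal.


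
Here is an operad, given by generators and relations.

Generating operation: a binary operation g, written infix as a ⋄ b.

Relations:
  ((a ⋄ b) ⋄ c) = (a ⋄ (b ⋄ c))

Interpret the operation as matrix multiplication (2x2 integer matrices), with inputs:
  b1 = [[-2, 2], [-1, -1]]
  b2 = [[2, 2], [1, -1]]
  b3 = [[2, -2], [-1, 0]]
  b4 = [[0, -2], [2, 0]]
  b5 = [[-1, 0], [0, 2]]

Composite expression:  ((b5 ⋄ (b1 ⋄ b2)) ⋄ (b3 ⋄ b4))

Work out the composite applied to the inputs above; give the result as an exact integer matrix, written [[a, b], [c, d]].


[[-8, 4], [24, 20]]

(b1 ⋄ b2) = [[-2, -6], [-3, -1]]
(b5 ⋄ (b1 ⋄ b2)) = [[2, 6], [-6, -2]]
(b3 ⋄ b4) = [[-4, -4], [0, 2]]
((b5 ⋄ (b1 ⋄ b2)) ⋄ (b3 ⋄ b4)) = [[-8, 4], [24, 20]]


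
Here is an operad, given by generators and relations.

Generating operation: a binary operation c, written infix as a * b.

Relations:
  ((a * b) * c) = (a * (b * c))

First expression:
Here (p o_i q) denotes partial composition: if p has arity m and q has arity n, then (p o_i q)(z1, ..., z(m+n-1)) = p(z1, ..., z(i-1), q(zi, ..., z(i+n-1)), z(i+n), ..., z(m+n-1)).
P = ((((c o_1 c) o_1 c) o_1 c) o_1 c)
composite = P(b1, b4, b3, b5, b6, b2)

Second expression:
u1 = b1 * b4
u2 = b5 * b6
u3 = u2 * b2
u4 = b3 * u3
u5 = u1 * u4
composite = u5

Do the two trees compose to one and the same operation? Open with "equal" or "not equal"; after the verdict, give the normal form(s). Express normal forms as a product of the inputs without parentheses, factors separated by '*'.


equal: each reduces to b1 * b4 * b3 * b5 * b6 * b2

The first composite normalizes to b1 * b4 * b3 * b5 * b6 * b2
The second composite normalizes to b1 * b4 * b3 * b5 * b6 * b2
Both agree, so they are equal.


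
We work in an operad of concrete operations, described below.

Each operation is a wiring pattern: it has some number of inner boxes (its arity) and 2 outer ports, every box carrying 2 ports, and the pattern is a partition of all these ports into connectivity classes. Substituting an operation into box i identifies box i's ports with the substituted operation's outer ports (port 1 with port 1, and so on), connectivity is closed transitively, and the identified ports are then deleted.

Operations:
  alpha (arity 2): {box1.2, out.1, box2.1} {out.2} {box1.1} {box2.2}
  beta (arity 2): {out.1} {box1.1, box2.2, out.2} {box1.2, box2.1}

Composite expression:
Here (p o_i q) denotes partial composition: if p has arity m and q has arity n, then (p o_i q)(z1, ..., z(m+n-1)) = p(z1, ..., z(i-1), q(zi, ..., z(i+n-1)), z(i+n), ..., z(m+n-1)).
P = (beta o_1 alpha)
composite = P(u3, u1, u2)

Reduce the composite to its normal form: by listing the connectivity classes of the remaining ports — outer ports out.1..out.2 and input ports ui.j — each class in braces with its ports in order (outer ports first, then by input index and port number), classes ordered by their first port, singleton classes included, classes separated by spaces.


{out.1} {out.2, u1.1, u2.2, u3.2} {u1.2} {u2.1} {u3.1}

Reachability decides: close wires over beta-identified ports.
composing alpha on (u3, u1), with out.j its own outer ports: {out.1, u1.1, u3.2} {out.2} {u1.2} {u3.1}
composing beta on (u3, u1, u2), with out.j its own outer ports: {out.1} {out.2, u1.1, u2.2, u3.2} {u1.2} {u2.1} {u3.1}


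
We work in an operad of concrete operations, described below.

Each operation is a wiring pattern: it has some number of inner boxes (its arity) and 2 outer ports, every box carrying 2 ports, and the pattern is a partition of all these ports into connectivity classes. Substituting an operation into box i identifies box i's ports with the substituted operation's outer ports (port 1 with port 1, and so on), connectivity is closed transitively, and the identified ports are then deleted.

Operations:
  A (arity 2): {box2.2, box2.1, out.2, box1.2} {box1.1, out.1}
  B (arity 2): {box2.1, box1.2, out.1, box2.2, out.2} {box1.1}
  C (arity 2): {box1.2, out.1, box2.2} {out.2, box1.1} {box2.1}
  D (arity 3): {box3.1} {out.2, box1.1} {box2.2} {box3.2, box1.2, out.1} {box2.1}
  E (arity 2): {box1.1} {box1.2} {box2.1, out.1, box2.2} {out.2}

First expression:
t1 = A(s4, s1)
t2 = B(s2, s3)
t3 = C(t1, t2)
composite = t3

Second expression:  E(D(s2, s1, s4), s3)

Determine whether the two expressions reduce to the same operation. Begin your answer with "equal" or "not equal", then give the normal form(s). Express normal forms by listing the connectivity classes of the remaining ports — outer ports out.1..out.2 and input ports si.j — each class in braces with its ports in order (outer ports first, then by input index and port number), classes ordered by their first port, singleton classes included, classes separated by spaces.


not equal — first {out.1, s1.1, s1.2, s2.2, s3.1, s3.2, s4.2} {out.2, s4.1} {s2.1}, second {out.1, s3.1, s3.2} {out.2} {s1.1} {s1.2} {s2.1} {s2.2, s4.2} {s4.1}


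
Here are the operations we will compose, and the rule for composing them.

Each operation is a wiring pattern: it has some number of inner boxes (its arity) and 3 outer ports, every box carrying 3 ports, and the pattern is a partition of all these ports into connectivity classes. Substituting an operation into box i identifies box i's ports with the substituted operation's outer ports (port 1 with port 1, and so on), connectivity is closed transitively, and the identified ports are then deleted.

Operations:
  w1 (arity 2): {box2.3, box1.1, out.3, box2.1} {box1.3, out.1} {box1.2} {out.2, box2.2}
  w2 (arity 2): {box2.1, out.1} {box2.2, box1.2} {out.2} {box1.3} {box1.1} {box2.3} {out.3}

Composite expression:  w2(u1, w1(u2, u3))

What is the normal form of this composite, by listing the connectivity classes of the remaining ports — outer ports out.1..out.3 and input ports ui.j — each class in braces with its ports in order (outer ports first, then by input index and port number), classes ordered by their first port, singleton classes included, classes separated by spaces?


{out.1, u2.3} {out.2} {out.3} {u1.1} {u1.2, u3.2} {u1.3} {u2.1, u3.1, u3.3} {u2.2}

Treat the ports identified at w2 as solder joints: merge, then drop.
w1 over (u2, u3) gives {out.1, u2.3} {out.2, u3.2} {out.3, u2.1, u3.1, u3.3} {u2.2}, out.j being that stage's outer ports
w2 over (u1, u2, u3) gives {out.1, u2.3} {out.2} {out.3} {u1.1} {u1.2, u3.2} {u1.3} {u2.1, u3.1, u3.3} {u2.2}, out.j being that stage's outer ports


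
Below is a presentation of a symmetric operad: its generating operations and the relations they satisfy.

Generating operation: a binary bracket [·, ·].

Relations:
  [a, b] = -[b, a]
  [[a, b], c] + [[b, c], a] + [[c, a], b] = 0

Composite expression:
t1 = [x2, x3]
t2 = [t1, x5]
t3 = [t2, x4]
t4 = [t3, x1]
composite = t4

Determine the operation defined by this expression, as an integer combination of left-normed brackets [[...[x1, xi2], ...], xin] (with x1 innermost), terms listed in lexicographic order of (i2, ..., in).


-[[[[x1, x2], x3], x5], x4] + [[[[x1, x3], x2], x5], x4] + [[[[x1, x4], x2], x3], x5] - [[[[x1, x4], x3], x2], x5] - [[[[x1, x4], x5], x2], x3] + [[[[x1, x4], x5], x3], x2] + [[[[x1, x5], x2], x3], x4] - [[[[x1, x5], x3], x2], x4]


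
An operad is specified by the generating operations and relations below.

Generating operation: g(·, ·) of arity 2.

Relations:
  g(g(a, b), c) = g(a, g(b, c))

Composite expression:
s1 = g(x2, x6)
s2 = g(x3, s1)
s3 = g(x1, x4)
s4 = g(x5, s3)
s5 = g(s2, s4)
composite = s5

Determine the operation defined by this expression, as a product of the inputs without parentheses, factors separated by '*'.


x3 * x2 * x6 * x5 * x1 * x4

The g-tree's shape is irrelevant; the x-reading-order decides.
g(x2, x6) flattens to x2 * x6
g(x3, g(x2, x6)) flattens to x3 * x2 * x6
g(x1, x4) flattens to x1 * x4
g(x5, g(x1, x4)) flattens to x5 * x1 * x4
g(g(x3, g(x2, x6)), g(x5, g(x1, x4))) flattens to x3 * x2 * x6 * x5 * x1 * x4


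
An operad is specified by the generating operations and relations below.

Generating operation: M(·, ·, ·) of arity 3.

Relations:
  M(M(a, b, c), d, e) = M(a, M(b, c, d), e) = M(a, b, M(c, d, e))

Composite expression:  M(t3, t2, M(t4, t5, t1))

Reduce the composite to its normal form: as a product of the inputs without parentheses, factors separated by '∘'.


Under associativity of M, the answer is the t's in reading order.
M(t4, t5, t1) unparenthesizes to t4 ∘ t5 ∘ t1
M(t3, t2, M(t4, t5, t1)) unparenthesizes to t3 ∘ t2 ∘ t4 ∘ t5 ∘ t1

t3 ∘ t2 ∘ t4 ∘ t5 ∘ t1


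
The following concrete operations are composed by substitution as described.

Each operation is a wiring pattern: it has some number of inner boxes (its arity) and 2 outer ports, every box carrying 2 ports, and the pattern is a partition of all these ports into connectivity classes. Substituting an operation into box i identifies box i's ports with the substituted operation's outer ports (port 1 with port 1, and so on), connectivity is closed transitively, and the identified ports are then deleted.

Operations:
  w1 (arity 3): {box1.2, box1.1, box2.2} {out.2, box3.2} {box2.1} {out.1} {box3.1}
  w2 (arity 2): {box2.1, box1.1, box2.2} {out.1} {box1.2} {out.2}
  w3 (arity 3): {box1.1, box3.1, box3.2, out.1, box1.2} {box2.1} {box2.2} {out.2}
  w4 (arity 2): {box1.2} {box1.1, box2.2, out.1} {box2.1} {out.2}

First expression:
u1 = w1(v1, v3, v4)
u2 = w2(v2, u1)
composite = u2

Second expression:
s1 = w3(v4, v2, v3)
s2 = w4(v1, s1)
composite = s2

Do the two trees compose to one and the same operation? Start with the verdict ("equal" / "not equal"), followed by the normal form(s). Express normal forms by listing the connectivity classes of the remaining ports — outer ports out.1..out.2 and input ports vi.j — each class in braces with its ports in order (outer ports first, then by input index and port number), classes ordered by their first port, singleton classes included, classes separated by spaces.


not equal; first: {out.1} {out.2} {v1.1, v1.2, v3.2} {v2.1, v4.2} {v2.2} {v3.1} {v4.1}; second: {out.1, v1.1} {out.2} {v1.2} {v2.1} {v2.2} {v3.1, v3.2, v4.1, v4.2}

The first expression reduces to {out.1} {out.2} {v1.1, v1.2, v3.2} {v2.1, v4.2} {v2.2} {v3.1} {v4.1}
The second expression reduces to {out.1, v1.1} {out.2} {v1.2} {v2.1} {v2.2} {v3.1, v3.2, v4.1, v4.2}
The normal forms differ: not equal.


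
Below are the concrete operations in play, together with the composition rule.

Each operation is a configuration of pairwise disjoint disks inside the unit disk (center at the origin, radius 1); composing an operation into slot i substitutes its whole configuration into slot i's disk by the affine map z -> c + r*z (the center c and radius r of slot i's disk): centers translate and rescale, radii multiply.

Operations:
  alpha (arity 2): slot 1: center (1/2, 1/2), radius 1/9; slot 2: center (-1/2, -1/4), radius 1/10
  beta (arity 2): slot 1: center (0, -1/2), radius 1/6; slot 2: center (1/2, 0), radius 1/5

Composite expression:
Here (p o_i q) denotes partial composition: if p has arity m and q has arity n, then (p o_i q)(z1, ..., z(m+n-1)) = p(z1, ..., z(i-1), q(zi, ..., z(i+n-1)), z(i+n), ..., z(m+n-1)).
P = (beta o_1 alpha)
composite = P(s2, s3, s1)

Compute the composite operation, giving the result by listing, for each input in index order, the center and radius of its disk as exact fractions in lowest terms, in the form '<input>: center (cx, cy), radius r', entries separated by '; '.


s1: center (1/2, 0), radius 1/5; s2: center (1/12, -5/12), radius 1/54; s3: center (-1/12, -13/24), radius 1/60

Only the slot chain above each s matters under beta; compose those maps.
input s2: composing its 2 substitution steps yields center (1/12, -5/12), radius 1/54
input s3: composing its 2 substitution steps yields center (-1/12, -13/24), radius 1/60
input s1: composing its 1 substitution step yields center (1/2, 0), radius 1/5


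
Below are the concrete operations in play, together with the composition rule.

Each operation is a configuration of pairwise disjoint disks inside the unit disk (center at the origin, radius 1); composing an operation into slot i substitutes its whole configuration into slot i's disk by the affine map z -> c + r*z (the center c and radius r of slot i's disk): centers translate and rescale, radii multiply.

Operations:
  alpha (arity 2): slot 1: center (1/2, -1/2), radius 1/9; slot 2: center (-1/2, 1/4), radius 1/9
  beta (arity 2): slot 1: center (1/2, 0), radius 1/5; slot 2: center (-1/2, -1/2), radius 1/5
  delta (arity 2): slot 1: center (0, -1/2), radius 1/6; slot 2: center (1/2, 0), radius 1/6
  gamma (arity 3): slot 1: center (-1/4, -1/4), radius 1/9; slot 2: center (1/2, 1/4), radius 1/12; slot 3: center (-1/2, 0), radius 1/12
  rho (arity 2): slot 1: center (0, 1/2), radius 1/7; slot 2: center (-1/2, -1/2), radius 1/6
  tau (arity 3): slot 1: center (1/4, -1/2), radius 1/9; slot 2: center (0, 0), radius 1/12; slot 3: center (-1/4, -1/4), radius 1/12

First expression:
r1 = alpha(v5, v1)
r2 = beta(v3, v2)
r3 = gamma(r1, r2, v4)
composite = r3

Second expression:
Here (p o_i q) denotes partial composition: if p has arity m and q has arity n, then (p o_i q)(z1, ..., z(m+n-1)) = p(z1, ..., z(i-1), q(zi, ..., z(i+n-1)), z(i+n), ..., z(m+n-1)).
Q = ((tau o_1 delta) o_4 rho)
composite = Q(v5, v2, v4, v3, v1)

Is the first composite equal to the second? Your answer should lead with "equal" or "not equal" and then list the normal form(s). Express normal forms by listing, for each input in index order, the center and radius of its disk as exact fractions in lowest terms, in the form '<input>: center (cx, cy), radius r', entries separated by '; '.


not equal: they reduce to v1: center (-11/36, -2/9), radius 1/81; v2: center (11/24, 5/24), radius 1/60; v3: center (13/24, 1/4), radius 1/60; v4: center (-1/2, 0), radius 1/12; v5: center (-7/36, -11/36), radius 1/81 and v1: center (-7/24, -7/24), radius 1/72; v2: center (11/36, -1/2), radius 1/54; v3: center (-1/4, -5/24), radius 1/84; v4: center (0, 0), radius 1/12; v5: center (1/4, -5/9), radius 1/54

The first composite normalizes to v1: center (-11/36, -2/9), radius 1/81; v2: center (11/24, 5/24), radius 1/60; v3: center (13/24, 1/4), radius 1/60; v4: center (-1/2, 0), radius 1/12; v5: center (-7/36, -11/36), radius 1/81
The second composite normalizes to v1: center (-7/24, -7/24), radius 1/72; v2: center (11/36, -1/2), radius 1/54; v3: center (-1/4, -5/24), radius 1/84; v4: center (0, 0), radius 1/12; v5: center (1/4, -5/9), radius 1/54
Distinct normal forms: not equal.
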